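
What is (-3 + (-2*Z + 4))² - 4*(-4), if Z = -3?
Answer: 65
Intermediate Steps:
(-3 + (-2*Z + 4))² - 4*(-4) = (-3 + (-2*(-3) + 4))² - 4*(-4) = (-3 + (6 + 4))² + 16 = (-3 + 10)² + 16 = 7² + 16 = 49 + 16 = 65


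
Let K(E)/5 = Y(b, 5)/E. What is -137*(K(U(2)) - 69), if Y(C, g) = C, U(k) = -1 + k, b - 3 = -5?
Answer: 10823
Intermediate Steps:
b = -2 (b = 3 - 5 = -2)
K(E) = -10/E (K(E) = 5*(-2/E) = -10/E)
-137*(K(U(2)) - 69) = -137*(-10/(-1 + 2) - 69) = -137*(-10/1 - 69) = -137*(-10*1 - 69) = -137*(-10 - 69) = -137*(-79) = 10823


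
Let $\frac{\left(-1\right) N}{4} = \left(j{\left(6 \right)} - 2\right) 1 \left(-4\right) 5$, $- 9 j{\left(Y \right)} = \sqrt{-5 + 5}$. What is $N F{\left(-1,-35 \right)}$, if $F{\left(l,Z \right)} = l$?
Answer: $160$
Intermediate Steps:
$j{\left(Y \right)} = 0$ ($j{\left(Y \right)} = - \frac{\sqrt{-5 + 5}}{9} = - \frac{\sqrt{0}}{9} = \left(- \frac{1}{9}\right) 0 = 0$)
$N = -160$ ($N = - 4 \left(0 - 2\right) 1 \left(-4\right) 5 = - 4 \left(- 2 \left(\left(-4\right) 5\right)\right) = - 4 \left(\left(-2\right) \left(-20\right)\right) = \left(-4\right) 40 = -160$)
$N F{\left(-1,-35 \right)} = \left(-160\right) \left(-1\right) = 160$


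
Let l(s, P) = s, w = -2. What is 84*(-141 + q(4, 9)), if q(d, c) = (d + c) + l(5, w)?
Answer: -10332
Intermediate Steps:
q(d, c) = 5 + c + d (q(d, c) = (d + c) + 5 = (c + d) + 5 = 5 + c + d)
84*(-141 + q(4, 9)) = 84*(-141 + (5 + 9 + 4)) = 84*(-141 + 18) = 84*(-123) = -10332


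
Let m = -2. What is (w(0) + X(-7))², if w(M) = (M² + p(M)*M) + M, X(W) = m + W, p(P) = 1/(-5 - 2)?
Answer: 81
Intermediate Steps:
p(P) = -⅐ (p(P) = 1/(-7) = -⅐)
X(W) = -2 + W
w(M) = M² + 6*M/7 (w(M) = (M² - M/7) + M = M² + 6*M/7)
(w(0) + X(-7))² = ((⅐)*0*(6 + 7*0) + (-2 - 7))² = ((⅐)*0*(6 + 0) - 9)² = ((⅐)*0*6 - 9)² = (0 - 9)² = (-9)² = 81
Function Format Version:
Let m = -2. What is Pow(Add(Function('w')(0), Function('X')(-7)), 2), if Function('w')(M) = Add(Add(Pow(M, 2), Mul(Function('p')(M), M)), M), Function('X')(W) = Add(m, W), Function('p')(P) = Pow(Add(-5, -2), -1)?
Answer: 81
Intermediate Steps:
Function('p')(P) = Rational(-1, 7) (Function('p')(P) = Pow(-7, -1) = Rational(-1, 7))
Function('X')(W) = Add(-2, W)
Function('w')(M) = Add(Pow(M, 2), Mul(Rational(6, 7), M)) (Function('w')(M) = Add(Add(Pow(M, 2), Mul(Rational(-1, 7), M)), M) = Add(Pow(M, 2), Mul(Rational(6, 7), M)))
Pow(Add(Function('w')(0), Function('X')(-7)), 2) = Pow(Add(Mul(Rational(1, 7), 0, Add(6, Mul(7, 0))), Add(-2, -7)), 2) = Pow(Add(Mul(Rational(1, 7), 0, Add(6, 0)), -9), 2) = Pow(Add(Mul(Rational(1, 7), 0, 6), -9), 2) = Pow(Add(0, -9), 2) = Pow(-9, 2) = 81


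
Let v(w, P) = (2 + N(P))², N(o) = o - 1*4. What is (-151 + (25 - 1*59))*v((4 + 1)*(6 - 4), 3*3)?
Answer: -9065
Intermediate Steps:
N(o) = -4 + o (N(o) = o - 4 = -4 + o)
v(w, P) = (-2 + P)² (v(w, P) = (2 + (-4 + P))² = (-2 + P)²)
(-151 + (25 - 1*59))*v((4 + 1)*(6 - 4), 3*3) = (-151 + (25 - 1*59))*(-2 + 3*3)² = (-151 + (25 - 59))*(-2 + 9)² = (-151 - 34)*7² = -185*49 = -9065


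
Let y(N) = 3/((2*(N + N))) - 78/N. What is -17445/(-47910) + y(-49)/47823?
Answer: 1817024025/4989724292 ≈ 0.36415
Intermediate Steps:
y(N) = -309/(4*N) (y(N) = 3/((2*(2*N))) - 78/N = 3/((4*N)) - 78/N = 3*(1/(4*N)) - 78/N = 3/(4*N) - 78/N = -309/(4*N))
-17445/(-47910) + y(-49)/47823 = -17445/(-47910) - 309/4/(-49)/47823 = -17445*(-1/47910) - 309/4*(-1/49)*(1/47823) = 1163/3194 + (309/196)*(1/47823) = 1163/3194 + 103/3124436 = 1817024025/4989724292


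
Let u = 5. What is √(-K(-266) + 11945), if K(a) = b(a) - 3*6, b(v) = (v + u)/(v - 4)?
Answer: √10765830/30 ≈ 109.37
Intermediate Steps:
b(v) = (5 + v)/(-4 + v) (b(v) = (v + 5)/(v - 4) = (5 + v)/(-4 + v))
K(a) = -18 + (5 + a)/(-4 + a) (K(a) = (5 + a)/(-4 + a) - 3*6 = (5 + a)/(-4 + a) - 18 = -18 + (5 + a)/(-4 + a))
√(-K(-266) + 11945) = √(-(77 - 17*(-266))/(-4 - 266) + 11945) = √(-(77 + 4522)/(-270) + 11945) = √(-(-1)*4599/270 + 11945) = √(-1*(-511/30) + 11945) = √(511/30 + 11945) = √(358861/30) = √10765830/30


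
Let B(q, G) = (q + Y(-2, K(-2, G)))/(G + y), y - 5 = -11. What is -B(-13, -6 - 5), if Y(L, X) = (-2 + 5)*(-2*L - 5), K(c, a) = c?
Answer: -16/17 ≈ -0.94118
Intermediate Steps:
y = -6 (y = 5 - 11 = -6)
Y(L, X) = -15 - 6*L (Y(L, X) = 3*(-5 - 2*L) = -15 - 6*L)
B(q, G) = (-3 + q)/(-6 + G) (B(q, G) = (q + (-15 - 6*(-2)))/(G - 6) = (q + (-15 + 12))/(-6 + G) = (q - 3)/(-6 + G) = (-3 + q)/(-6 + G))
-B(-13, -6 - 5) = -(-3 - 13)/(-6 + (-6 - 5)) = -(-16)/(-6 - 11) = -(-16)/(-17) = -(-1)*(-16)/17 = -1*16/17 = -16/17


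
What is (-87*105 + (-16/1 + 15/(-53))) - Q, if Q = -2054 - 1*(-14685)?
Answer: -1154461/53 ≈ -21782.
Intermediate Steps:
Q = 12631 (Q = -2054 + 14685 = 12631)
(-87*105 + (-16/1 + 15/(-53))) - Q = (-87*105 + (-16/1 + 15/(-53))) - 1*12631 = (-9135 + (-16*1 + 15*(-1/53))) - 12631 = (-9135 + (-16 - 15/53)) - 12631 = (-9135 - 863/53) - 12631 = -485018/53 - 12631 = -1154461/53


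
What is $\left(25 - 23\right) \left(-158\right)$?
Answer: $-316$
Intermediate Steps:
$\left(25 - 23\right) \left(-158\right) = 2 \left(-158\right) = -316$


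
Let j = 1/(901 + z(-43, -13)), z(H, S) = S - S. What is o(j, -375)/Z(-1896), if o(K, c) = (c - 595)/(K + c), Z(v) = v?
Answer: -436985/320304552 ≈ -0.0013643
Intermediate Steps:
z(H, S) = 0
j = 1/901 (j = 1/(901 + 0) = 1/901 ≈ 0.0011099)
o(K, c) = (-595 + c)/(K + c)
o(j, -375)/Z(-1896) = ((-595 - 375)/(1/901 - 375))/(-1896) = (-970/(-337874/901))*(-1/1896) = -901/337874*(-970)*(-1/1896) = (436985/168937)*(-1/1896) = -436985/320304552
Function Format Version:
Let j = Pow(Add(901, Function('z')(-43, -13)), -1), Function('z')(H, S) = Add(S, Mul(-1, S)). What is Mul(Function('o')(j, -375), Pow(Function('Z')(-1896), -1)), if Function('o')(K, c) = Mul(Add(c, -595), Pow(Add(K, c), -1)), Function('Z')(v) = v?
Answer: Rational(-436985, 320304552) ≈ -0.0013643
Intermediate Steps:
Function('z')(H, S) = 0
j = Rational(1, 901) (j = Pow(Add(901, 0), -1) = Pow(901, -1) = Rational(1, 901) ≈ 0.0011099)
Function('o')(K, c) = Mul(Pow(Add(K, c), -1), Add(-595, c)) (Function('o')(K, c) = Mul(Add(-595, c), Pow(Add(K, c), -1)) = Mul(Pow(Add(K, c), -1), Add(-595, c)))
Mul(Function('o')(j, -375), Pow(Function('Z')(-1896), -1)) = Mul(Mul(Pow(Add(Rational(1, 901), -375), -1), Add(-595, -375)), Pow(-1896, -1)) = Mul(Mul(Pow(Rational(-337874, 901), -1), -970), Rational(-1, 1896)) = Mul(Mul(Rational(-901, 337874), -970), Rational(-1, 1896)) = Mul(Rational(436985, 168937), Rational(-1, 1896)) = Rational(-436985, 320304552)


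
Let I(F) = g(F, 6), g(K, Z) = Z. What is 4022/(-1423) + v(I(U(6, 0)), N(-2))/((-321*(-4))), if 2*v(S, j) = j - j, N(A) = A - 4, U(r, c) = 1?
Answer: -4022/1423 ≈ -2.8264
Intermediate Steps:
I(F) = 6
N(A) = -4 + A
v(S, j) = 0 (v(S, j) = (j - j)/2 = (½)*0 = 0)
4022/(-1423) + v(I(U(6, 0)), N(-2))/((-321*(-4))) = 4022/(-1423) + 0/((-321*(-4))) = 4022*(-1/1423) + 0/1284 = -4022/1423 + 0*(1/1284) = -4022/1423 + 0 = -4022/1423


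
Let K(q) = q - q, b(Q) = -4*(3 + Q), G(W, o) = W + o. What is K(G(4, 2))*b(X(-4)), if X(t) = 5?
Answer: 0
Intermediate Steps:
b(Q) = -12 - 4*Q
K(q) = 0
K(G(4, 2))*b(X(-4)) = 0*(-12 - 4*5) = 0*(-12 - 20) = 0*(-32) = 0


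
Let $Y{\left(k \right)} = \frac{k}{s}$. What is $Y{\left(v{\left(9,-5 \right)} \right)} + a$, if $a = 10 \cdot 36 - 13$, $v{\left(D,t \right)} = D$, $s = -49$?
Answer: $\frac{16994}{49} \approx 346.82$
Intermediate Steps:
$Y{\left(k \right)} = - \frac{k}{49}$ ($Y{\left(k \right)} = \frac{k}{-49} = k \left(- \frac{1}{49}\right) = - \frac{k}{49}$)
$a = 347$ ($a = 360 - 13 = 347$)
$Y{\left(v{\left(9,-5 \right)} \right)} + a = \left(- \frac{1}{49}\right) 9 + 347 = - \frac{9}{49} + 347 = \frac{16994}{49}$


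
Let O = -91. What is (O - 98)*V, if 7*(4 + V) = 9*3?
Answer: 27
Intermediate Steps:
V = -⅐ (V = -4 + (9*3)/7 = -4 + (⅐)*27 = -4 + 27/7 = -⅐ ≈ -0.14286)
(O - 98)*V = (-91 - 98)*(-⅐) = -189*(-⅐) = 27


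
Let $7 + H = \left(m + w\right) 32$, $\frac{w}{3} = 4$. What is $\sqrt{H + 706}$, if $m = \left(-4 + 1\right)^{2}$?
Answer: $\sqrt{1371} \approx 37.027$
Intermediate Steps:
$w = 12$ ($w = 3 \cdot 4 = 12$)
$m = 9$ ($m = \left(-3\right)^{2} = 9$)
$H = 665$ ($H = -7 + \left(9 + 12\right) 32 = -7 + 21 \cdot 32 = -7 + 672 = 665$)
$\sqrt{H + 706} = \sqrt{665 + 706} = \sqrt{1371}$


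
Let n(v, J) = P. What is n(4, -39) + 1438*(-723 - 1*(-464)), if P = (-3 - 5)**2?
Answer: -372378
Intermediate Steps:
P = 64 (P = (-8)**2 = 64)
n(v, J) = 64
n(4, -39) + 1438*(-723 - 1*(-464)) = 64 + 1438*(-723 - 1*(-464)) = 64 + 1438*(-723 + 464) = 64 + 1438*(-259) = 64 - 372442 = -372378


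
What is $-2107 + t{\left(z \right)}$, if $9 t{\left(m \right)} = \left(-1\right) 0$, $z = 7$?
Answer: $-2107$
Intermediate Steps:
$t{\left(m \right)} = 0$ ($t{\left(m \right)} = \frac{\left(-1\right) 0}{9} = \frac{1}{9} \cdot 0 = 0$)
$-2107 + t{\left(z \right)} = -2107 + 0 = -2107$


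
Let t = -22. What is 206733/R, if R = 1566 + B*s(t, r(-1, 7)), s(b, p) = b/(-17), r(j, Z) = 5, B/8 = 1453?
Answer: 3514461/282350 ≈ 12.447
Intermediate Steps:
B = 11624 (B = 8*1453 = 11624)
s(b, p) = -b/17 (s(b, p) = b*(-1/17) = -b/17)
R = 282350/17 (R = 1566 + 11624*(-1/17*(-22)) = 1566 + 11624*(22/17) = 1566 + 255728/17 = 282350/17 ≈ 16609.)
206733/R = 206733/(282350/17) = 206733*(17/282350) = 3514461/282350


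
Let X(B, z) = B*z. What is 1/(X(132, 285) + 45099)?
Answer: 1/82719 ≈ 1.2089e-5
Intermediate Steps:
1/(X(132, 285) + 45099) = 1/(132*285 + 45099) = 1/(37620 + 45099) = 1/82719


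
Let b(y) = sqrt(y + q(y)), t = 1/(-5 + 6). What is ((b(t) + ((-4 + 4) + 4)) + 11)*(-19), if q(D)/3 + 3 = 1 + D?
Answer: -285 - 19*I*sqrt(2) ≈ -285.0 - 26.87*I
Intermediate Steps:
q(D) = -6 + 3*D (q(D) = -9 + 3*(1 + D) = -9 + (3 + 3*D) = -6 + 3*D)
t = 1 (t = 1/1 = 1)
b(y) = sqrt(-6 + 4*y) (b(y) = sqrt(y + (-6 + 3*y)) = sqrt(-6 + 4*y))
((b(t) + ((-4 + 4) + 4)) + 11)*(-19) = ((sqrt(-6 + 4*1) + ((-4 + 4) + 4)) + 11)*(-19) = ((sqrt(-6 + 4) + (0 + 4)) + 11)*(-19) = ((sqrt(-2) + 4) + 11)*(-19) = ((I*sqrt(2) + 4) + 11)*(-19) = ((4 + I*sqrt(2)) + 11)*(-19) = (15 + I*sqrt(2))*(-19) = -285 - 19*I*sqrt(2)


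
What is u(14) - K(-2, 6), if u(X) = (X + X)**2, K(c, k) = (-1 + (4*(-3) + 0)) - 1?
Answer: 798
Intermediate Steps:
K(c, k) = -14 (K(c, k) = (-1 + (-12 + 0)) - 1 = (-1 - 12) - 1 = -13 - 1 = -14)
u(X) = 4*X**2 (u(X) = (2*X)**2 = 4*X**2)
u(14) - K(-2, 6) = 4*14**2 - 1*(-14) = 4*196 + 14 = 784 + 14 = 798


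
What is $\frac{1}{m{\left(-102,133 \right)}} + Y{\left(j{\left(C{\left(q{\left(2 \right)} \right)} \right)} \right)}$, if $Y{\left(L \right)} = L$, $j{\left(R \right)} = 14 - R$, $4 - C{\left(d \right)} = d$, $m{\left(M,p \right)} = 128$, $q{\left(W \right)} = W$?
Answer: $\frac{1537}{128} \approx 12.008$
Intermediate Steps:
$C{\left(d \right)} = 4 - d$
$\frac{1}{m{\left(-102,133 \right)}} + Y{\left(j{\left(C{\left(q{\left(2 \right)} \right)} \right)} \right)} = \frac{1}{128} + \left(14 - \left(4 - 2\right)\right) = \frac{1}{128} + \left(14 - 2\right) = \frac{1}{128} + 12 = \frac{1537}{128}$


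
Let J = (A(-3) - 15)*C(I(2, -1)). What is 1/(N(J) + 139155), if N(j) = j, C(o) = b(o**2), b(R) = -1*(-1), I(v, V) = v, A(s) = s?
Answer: 1/139137 ≈ 7.1872e-6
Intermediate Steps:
b(R) = 1
C(o) = 1
J = -18 (J = (-3 - 15)*1 = -18*1 = -18)
1/(N(J) + 139155) = 1/(-18 + 139155) = 1/139137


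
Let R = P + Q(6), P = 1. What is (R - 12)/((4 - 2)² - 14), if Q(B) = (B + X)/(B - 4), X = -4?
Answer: 1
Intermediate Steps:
Q(B) = 1 (Q(B) = (B - 4)/(B - 4) = (-4 + B)/(-4 + B) = 1)
R = 2 (R = 1 + 1 = 2)
(R - 12)/((4 - 2)² - 14) = (2 - 12)/((4 - 2)² - 14) = -10/(2² - 14) = -10/(4 - 14) = -10/(-10) = -10*(-⅒) = 1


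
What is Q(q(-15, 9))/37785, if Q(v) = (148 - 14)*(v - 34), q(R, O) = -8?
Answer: -1876/12595 ≈ -0.14895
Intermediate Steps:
Q(v) = -4556 + 134*v (Q(v) = 134*(-34 + v) = -4556 + 134*v)
Q(q(-15, 9))/37785 = (-4556 + 134*(-8))/37785 = (-4556 - 1072)*(1/37785) = -5628*1/37785 = -1876/12595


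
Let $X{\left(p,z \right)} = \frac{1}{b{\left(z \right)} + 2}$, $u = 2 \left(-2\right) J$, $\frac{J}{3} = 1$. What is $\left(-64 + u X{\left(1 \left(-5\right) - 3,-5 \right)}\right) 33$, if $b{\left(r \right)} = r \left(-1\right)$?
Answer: $- \frac{15180}{7} \approx -2168.6$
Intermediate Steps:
$b{\left(r \right)} = - r$
$J = 3$ ($J = 3 \cdot 1 = 3$)
$u = -12$ ($u = 2 \left(-2\right) 3 = \left(-4\right) 3 = -12$)
$X{\left(p,z \right)} = \frac{1}{2 - z}$ ($X{\left(p,z \right)} = \frac{1}{- z + 2} = \frac{1}{2 - z}$)
$\left(-64 + u X{\left(1 \left(-5\right) - 3,-5 \right)}\right) 33 = \left(-64 - 12 \left(- \frac{1}{-2 - 5}\right)\right) 33 = \left(-64 - 12 \left(- \frac{1}{-7}\right)\right) 33 = \left(-64 - 12 \left(\left(-1\right) \left(- \frac{1}{7}\right)\right)\right) 33 = \left(-64 - \frac{12}{7}\right) 33 = \left(- \frac{460}{7}\right) 33 = - \frac{15180}{7}$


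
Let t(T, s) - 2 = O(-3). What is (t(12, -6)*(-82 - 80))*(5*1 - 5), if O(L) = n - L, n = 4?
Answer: 0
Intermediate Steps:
O(L) = 4 - L
t(T, s) = 9 (t(T, s) = 2 + (4 - 1*(-3)) = 2 + (4 + 3) = 2 + 7 = 9)
(t(12, -6)*(-82 - 80))*(5*1 - 5) = (9*(-82 - 80))*(5*1 - 5) = (9*(-162))*(5 - 5) = -1458*0 = 0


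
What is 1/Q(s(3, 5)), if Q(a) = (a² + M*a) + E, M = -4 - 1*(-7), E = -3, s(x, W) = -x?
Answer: -⅓ ≈ -0.33333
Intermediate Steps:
M = 3 (M = -4 + 7 = 3)
Q(a) = -3 + a² + 3*a (Q(a) = (a² + 3*a) - 3 = -3 + a² + 3*a)
1/Q(s(3, 5)) = 1/(-3 + (-1*3)² + 3*(-1*3)) = 1/(-3 + (-3)² + 3*(-3)) = 1/(-3 + 9 - 9) = 1/(-3) = -⅓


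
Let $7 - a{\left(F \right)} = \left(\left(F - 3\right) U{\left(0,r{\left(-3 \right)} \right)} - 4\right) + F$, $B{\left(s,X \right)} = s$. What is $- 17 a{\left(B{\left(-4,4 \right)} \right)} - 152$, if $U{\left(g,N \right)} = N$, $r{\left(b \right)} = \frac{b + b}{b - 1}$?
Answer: $- \frac{1171}{2} \approx -585.5$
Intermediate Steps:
$r{\left(b \right)} = \frac{2 b}{-1 + b}$
$a{\left(F \right)} = \frac{31}{2} - \frac{5 F}{2}$ ($a{\left(F \right)} = 7 - \left(\left(\left(F - 3\right) 2 \left(-3\right) \frac{1}{-1 - 3} - 4\right) + F\right) = 7 - \left(\left(\left(-3 + F\right) 2 \left(-3\right) \frac{1}{-4} - 4\right) + F\right) = 7 - \left(\left(\left(-3 + F\right) 2 \left(-3\right) \left(- \frac{1}{4}\right) - 4\right) + F\right) = 7 - \left(\left(\left(-3 + F\right) \frac{3}{2} - 4\right) + F\right) = 7 - \left(\left(\left(- \frac{9}{2} + \frac{3 F}{2}\right) - 4\right) + F\right) = 7 - \left(\left(- \frac{17}{2} + \frac{3 F}{2}\right) + F\right) = 7 - \left(- \frac{17}{2} + \frac{5 F}{2}\right) = \frac{31}{2} - \frac{5 F}{2}$)
$- 17 a{\left(B{\left(-4,4 \right)} \right)} - 152 = - 17 \left(\frac{31}{2} - -10\right) - 152 = - 17 \left(\frac{31}{2} + 10\right) - 152 = \left(-17\right) \frac{51}{2} - 152 = - \frac{867}{2} - 152 = - \frac{1171}{2}$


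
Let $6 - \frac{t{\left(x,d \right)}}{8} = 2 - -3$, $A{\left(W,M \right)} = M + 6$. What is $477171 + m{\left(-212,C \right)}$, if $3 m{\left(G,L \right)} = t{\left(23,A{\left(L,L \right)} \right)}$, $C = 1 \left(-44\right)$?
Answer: $\frac{1431521}{3} \approx 4.7717 \cdot 10^{5}$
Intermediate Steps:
$A{\left(W,M \right)} = 6 + M$
$t{\left(x,d \right)} = 8$ ($t{\left(x,d \right)} = 48 - 8 \left(2 - -3\right) = 48 - 8 \left(2 + 3\right) = 48 - 40 = 8$)
$C = -44$
$m{\left(G,L \right)} = \frac{8}{3}$ ($m{\left(G,L \right)} = \frac{1}{3} \cdot 8 = \frac{8}{3}$)
$477171 + m{\left(-212,C \right)} = 477171 + \frac{8}{3} = \frac{1431521}{3}$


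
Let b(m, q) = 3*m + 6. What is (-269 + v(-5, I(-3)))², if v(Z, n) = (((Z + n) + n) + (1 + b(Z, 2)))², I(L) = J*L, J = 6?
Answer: 4545424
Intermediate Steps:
b(m, q) = 6 + 3*m
I(L) = 6*L
v(Z, n) = (7 + 2*n + 4*Z)² (v(Z, n) = (((Z + n) + n) + (1 + (6 + 3*Z)))² = ((Z + 2*n) + (7 + 3*Z))² = (7 + 2*n + 4*Z)²)
(-269 + v(-5, I(-3)))² = (-269 + (7 + 2*(6*(-3)) + 4*(-5))²)² = (-269 + (7 + 2*(-18) - 20)²)² = (-269 + (7 - 36 - 20)²)² = (-269 + (-49)²)² = (-269 + 2401)² = 2132² = 4545424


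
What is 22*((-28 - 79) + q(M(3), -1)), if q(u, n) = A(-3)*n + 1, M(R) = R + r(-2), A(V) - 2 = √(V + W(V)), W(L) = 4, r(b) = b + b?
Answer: -2398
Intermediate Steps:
r(b) = 2*b
A(V) = 2 + √(4 + V) (A(V) = 2 + √(V + 4) = 2 + √(4 + V))
M(R) = -4 + R (M(R) = R + 2*(-2) = R - 4 = -4 + R)
q(u, n) = 1 + 3*n (q(u, n) = (2 + √(4 - 3))*n + 1 = (2 + √1)*n + 1 = (2 + 1)*n + 1 = 3*n + 1 = 1 + 3*n)
22*((-28 - 79) + q(M(3), -1)) = 22*((-28 - 79) + (1 + 3*(-1))) = 22*(-107 + (1 - 3)) = 22*(-107 - 2) = 22*(-109) = -2398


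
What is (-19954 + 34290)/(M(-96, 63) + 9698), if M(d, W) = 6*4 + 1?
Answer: 2048/1389 ≈ 1.4744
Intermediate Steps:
M(d, W) = 25 (M(d, W) = 24 + 1 = 25)
(-19954 + 34290)/(M(-96, 63) + 9698) = (-19954 + 34290)/(25 + 9698) = 14336/9723 = 14336*(1/9723) = 2048/1389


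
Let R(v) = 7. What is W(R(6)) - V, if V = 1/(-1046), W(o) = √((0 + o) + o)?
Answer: 1/1046 + √14 ≈ 3.7426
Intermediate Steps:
W(o) = √2*√o (W(o) = √(o + o) = √(2*o) = √2*√o)
V = -1/1046 ≈ -0.00095602
W(R(6)) - V = √2*√7 - 1*(-1/1046) = √14 + 1/1046 = 1/1046 + √14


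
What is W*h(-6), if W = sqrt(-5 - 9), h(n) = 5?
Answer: 5*I*sqrt(14) ≈ 18.708*I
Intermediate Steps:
W = I*sqrt(14) (W = sqrt(-14) = I*sqrt(14) ≈ 3.7417*I)
W*h(-6) = (I*sqrt(14))*5 = 5*I*sqrt(14)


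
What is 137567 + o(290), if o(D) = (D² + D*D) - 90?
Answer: 305677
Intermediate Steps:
o(D) = -90 + 2*D² (o(D) = (D² + D²) - 90 = 2*D² - 90 = -90 + 2*D²)
137567 + o(290) = 137567 + (-90 + 2*290²) = 137567 + (-90 + 2*84100) = 137567 + (-90 + 168200) = 137567 + 168110 = 305677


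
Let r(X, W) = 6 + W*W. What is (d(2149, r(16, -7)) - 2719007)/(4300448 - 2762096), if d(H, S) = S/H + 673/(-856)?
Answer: -5001734412005/2829866191488 ≈ -1.7675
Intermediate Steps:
r(X, W) = 6 + W²
d(H, S) = -673/856 + S/H (d(H, S) = S/H + 673*(-1/856) = S/H - 673/856 = -673/856 + S/H)
(d(2149, r(16, -7)) - 2719007)/(4300448 - 2762096) = ((-673/856 + (6 + (-7)²)/2149) - 2719007)/(4300448 - 2762096) = ((-673/856 + (6 + 49)*(1/2149)) - 2719007)/1538352 = ((-673/856 + 55*(1/2149)) - 2719007)*(1/1538352) = ((-673/856 + 55/2149) - 2719007)*(1/1538352) = (-1399197/1839544 - 2719007)*(1/1538352) = -5001734412005/1839544*1/1538352 = -5001734412005/2829866191488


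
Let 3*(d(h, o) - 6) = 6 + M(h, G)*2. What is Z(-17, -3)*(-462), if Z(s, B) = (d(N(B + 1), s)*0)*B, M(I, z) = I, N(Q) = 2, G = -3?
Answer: 0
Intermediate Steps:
d(h, o) = 8 + 2*h/3 (d(h, o) = 6 + (6 + h*2)/3 = 6 + (6 + 2*h)/3 = 6 + (2 + 2*h/3) = 8 + 2*h/3)
Z(s, B) = 0 (Z(s, B) = ((8 + (2/3)*2)*0)*B = ((8 + 4/3)*0)*B = ((28/3)*0)*B = 0*B = 0)
Z(-17, -3)*(-462) = 0*(-462) = 0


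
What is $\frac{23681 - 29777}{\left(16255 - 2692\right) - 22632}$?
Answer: $\frac{2032}{3023} \approx 0.67218$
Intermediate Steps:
$\frac{23681 - 29777}{\left(16255 - 2692\right) - 22632} = - \frac{6096}{\left(16255 - 2692\right) - 22632} = - \frac{6096}{13563 - 22632} = - \frac{6096}{-9069} = \left(-6096\right) \left(- \frac{1}{9069}\right) = \frac{2032}{3023}$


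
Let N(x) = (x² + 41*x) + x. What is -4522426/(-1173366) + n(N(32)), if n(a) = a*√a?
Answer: 2261213/586683 + 18944*√37 ≈ 1.1524e+5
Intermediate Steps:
N(x) = x² + 42*x
n(a) = a^(3/2)
-4522426/(-1173366) + n(N(32)) = -4522426/(-1173366) + (32*(42 + 32))^(3/2) = -4522426*(-1/1173366) + (32*74)^(3/2) = 2261213/586683 + 2368^(3/2) = 2261213/586683 + 18944*√37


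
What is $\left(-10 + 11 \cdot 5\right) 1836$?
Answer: $82620$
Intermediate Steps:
$\left(-10 + 11 \cdot 5\right) 1836 = \left(-10 + 55\right) 1836 = 45 \cdot 1836 = 82620$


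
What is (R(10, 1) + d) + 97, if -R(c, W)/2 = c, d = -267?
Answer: -190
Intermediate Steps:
R(c, W) = -2*c
(R(10, 1) + d) + 97 = (-2*10 - 267) + 97 = (-20 - 267) + 97 = -287 + 97 = -190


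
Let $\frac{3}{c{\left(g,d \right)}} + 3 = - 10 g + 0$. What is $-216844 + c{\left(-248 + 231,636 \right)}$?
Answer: $- \frac{36212945}{167} \approx -2.1684 \cdot 10^{5}$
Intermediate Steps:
$c{\left(g,d \right)} = \frac{3}{-3 - 10 g}$ ($c{\left(g,d \right)} = \frac{3}{-3 + \left(- 10 g + 0\right)} = \frac{3}{-3 - 10 g}$)
$-216844 + c{\left(-248 + 231,636 \right)} = -216844 - \frac{3}{3 + 10 \left(-248 + 231\right)} = -216844 - \frac{3}{3 + 10 \left(-17\right)} = -216844 - \frac{3}{3 - 170} = -216844 - \frac{3}{-167} = -216844 - - \frac{3}{167} = -216844 + \frac{3}{167} = - \frac{36212945}{167}$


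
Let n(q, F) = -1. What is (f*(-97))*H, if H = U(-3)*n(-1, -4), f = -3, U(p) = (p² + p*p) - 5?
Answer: -3783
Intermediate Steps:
U(p) = -5 + 2*p² (U(p) = (p² + p²) - 5 = 2*p² - 5 = -5 + 2*p²)
H = -13 (H = (-5 + 2*(-3)²)*(-1) = (-5 + 2*9)*(-1) = (-5 + 18)*(-1) = 13*(-1) = -13)
(f*(-97))*H = -3*(-97)*(-13) = 291*(-13) = -3783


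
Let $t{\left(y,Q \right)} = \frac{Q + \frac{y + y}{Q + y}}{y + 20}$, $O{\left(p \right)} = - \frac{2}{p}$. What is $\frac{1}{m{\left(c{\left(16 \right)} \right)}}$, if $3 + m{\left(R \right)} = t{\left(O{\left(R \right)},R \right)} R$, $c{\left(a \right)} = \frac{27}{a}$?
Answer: $- \frac{28220416}{92333973} \approx -0.30563$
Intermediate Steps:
$t{\left(y,Q \right)} = \frac{Q + \frac{2 y}{Q + y}}{20 + y}$
$m{\left(R \right)} = -3 + \frac{R \left(-2 + R^{2} - \frac{4}{R}\right)}{-2 - \frac{40}{R} + \frac{4}{R^{2}} + 20 R}$ ($m{\left(R \right)} = -3 + \frac{R^{2} + 2 \left(- \frac{2}{R}\right) + R \left(- \frac{2}{R}\right)}{\left(- \frac{2}{R}\right)^{2} + 20 R + 20 \left(- \frac{2}{R}\right) + R \left(- \frac{2}{R}\right)} R = -3 + \frac{R^{2} - \frac{4}{R} - 2}{\frac{4}{R^{2}} + 20 R - \frac{40}{R} - 2} R = -3 + \frac{-2 + R^{2} - \frac{4}{R}}{-2 - \frac{40}{R} + \frac{4}{R^{2}} + 20 R} R = -3 + \frac{R \left(-2 + R^{2} - \frac{4}{R}\right)}{-2 - \frac{40}{R} + \frac{4}{R^{2}} + 20 R}$)
$\frac{1}{m{\left(c{\left(16 \right)} \right)}} = \frac{1}{\frac{1}{2 - \left(\frac{27}{16}\right)^{2} - 20 \cdot \frac{27}{16} + 10 \left(\frac{27}{16}\right)^{3}} \left(-6 + \left(\frac{27}{16}\right)^{2} + \frac{\left(\frac{27}{16}\right)^{5}}{2} - 31 \left(\frac{27}{16}\right)^{3} + 60 \cdot \frac{27}{16}\right)} = \frac{1}{\frac{1}{2 - \left(27 \cdot \frac{1}{16}\right)^{2} - 20 \cdot 27 \cdot \frac{1}{16} + 10 \left(27 \cdot \frac{1}{16}\right)^{3}} \left(-6 + \left(27 \cdot \frac{1}{16}\right)^{2} + \frac{\left(27 \cdot \frac{1}{16}\right)^{5}}{2} - 31 \left(27 \cdot \frac{1}{16}\right)^{3} + 60 \cdot 27 \cdot \frac{1}{16}\right)} = \frac{1}{\frac{1}{2 - \left(\frac{27}{16}\right)^{2} - \frac{135}{4} + 10 \left(\frac{27}{16}\right)^{3}} \left(-6 + \left(\frac{27}{16}\right)^{2} + \frac{\left(\frac{27}{16}\right)^{5}}{2} - 31 \left(\frac{27}{16}\right)^{3} + 60 \cdot \frac{27}{16}\right)} = \frac{1}{\frac{1}{2 - \frac{729}{256} - \frac{135}{4} + 10 \cdot \frac{19683}{4096}} \left(-6 + \frac{729}{256} + \frac{1}{2} \cdot \frac{14348907}{1048576} - \frac{610173}{4096} + \frac{405}{4}\right)} = \frac{1}{\frac{1}{2 - \frac{729}{256} - \frac{135}{4} + \frac{98415}{2048}} \left(-6 + \frac{729}{256} + \frac{14348907}{2097152} - \frac{610173}{4096} + \frac{405}{4}\right)} = \frac{1}{\frac{1}{\frac{27559}{2048}} \left(- \frac{92333973}{2097152}\right)} = \frac{1}{\frac{2048}{27559} \left(- \frac{92333973}{2097152}\right)} = \frac{1}{- \frac{92333973}{28220416}} = - \frac{28220416}{92333973}$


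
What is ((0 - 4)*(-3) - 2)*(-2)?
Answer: -20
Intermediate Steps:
((0 - 4)*(-3) - 2)*(-2) = (-4*(-3) - 2)*(-2) = (12 - 2)*(-2) = 10*(-2) = -20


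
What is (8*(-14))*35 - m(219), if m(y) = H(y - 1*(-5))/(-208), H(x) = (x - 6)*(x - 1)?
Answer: -383373/104 ≈ -3686.3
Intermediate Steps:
H(x) = (-1 + x)*(-6 + x) (H(x) = (-6 + x)*(-1 + x) = (-1 + x)*(-6 + x))
m(y) = 29/208 - (5 + y)²/208 + 7*y/208 (m(y) = (6 + (y - 1*(-5))² - 7*(y - 1*(-5)))/(-208) = (6 + (y + 5)² - 7*(y + 5))*(-1/208) = (6 + (5 + y)² - 7*(5 + y))*(-1/208) = (6 + (5 + y)² + (-35 - 7*y))*(-1/208) = (-29 + (5 + y)² - 7*y)*(-1/208) = 29/208 - (5 + y)²/208 + 7*y/208)
(8*(-14))*35 - m(219) = (8*(-14))*35 - (1/52 - 3/208*219 - 1/208*219²) = -112*35 - (1/52 - 657/208 - 1/208*47961) = -3920 - (1/52 - 657/208 - 47961/208) = -3920 - 1*(-24307/104) = -3920 + 24307/104 = -383373/104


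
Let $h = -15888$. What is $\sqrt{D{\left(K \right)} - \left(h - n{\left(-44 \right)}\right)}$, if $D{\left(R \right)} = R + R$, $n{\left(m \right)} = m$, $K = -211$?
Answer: $\sqrt{15422} \approx 124.19$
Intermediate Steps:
$D{\left(R \right)} = 2 R$
$\sqrt{D{\left(K \right)} - \left(h - n{\left(-44 \right)}\right)} = \sqrt{2 \left(-211\right) - -15844} = \sqrt{-422 + \left(-44 + 15888\right)} = \sqrt{-422 + 15844} = \sqrt{15422}$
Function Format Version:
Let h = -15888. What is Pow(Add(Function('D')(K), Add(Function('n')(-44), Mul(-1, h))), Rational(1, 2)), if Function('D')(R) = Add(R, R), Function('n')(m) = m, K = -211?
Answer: Pow(15422, Rational(1, 2)) ≈ 124.19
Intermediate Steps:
Function('D')(R) = Mul(2, R)
Pow(Add(Function('D')(K), Add(Function('n')(-44), Mul(-1, h))), Rational(1, 2)) = Pow(Add(Mul(2, -211), Add(-44, Mul(-1, -15888))), Rational(1, 2)) = Pow(Add(-422, Add(-44, 15888)), Rational(1, 2)) = Pow(Add(-422, 15844), Rational(1, 2)) = Pow(15422, Rational(1, 2))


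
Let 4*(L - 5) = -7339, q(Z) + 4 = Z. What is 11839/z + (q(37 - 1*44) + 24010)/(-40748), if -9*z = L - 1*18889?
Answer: 5126014489/1125663500 ≈ 4.5538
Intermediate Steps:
q(Z) = -4 + Z
L = -7319/4 (L = 5 + (¼)*(-7339) = 5 - 7339/4 = -7319/4 ≈ -1829.8)
z = 27625/12 (z = -(-7319/4 - 1*18889)/9 = -(-7319/4 - 18889)/9 = -⅑*(-82875/4) = 27625/12 ≈ 2302.1)
11839/z + (q(37 - 1*44) + 24010)/(-40748) = 11839/(27625/12) + ((-4 + (37 - 1*44)) + 24010)/(-40748) = 11839*(12/27625) + ((-4 + (37 - 44)) + 24010)*(-1/40748) = 142068/27625 + ((-4 - 7) + 24010)*(-1/40748) = 142068/27625 + (-11 + 24010)*(-1/40748) = 142068/27625 + 23999*(-1/40748) = 142068/27625 - 23999/40748 = 5126014489/1125663500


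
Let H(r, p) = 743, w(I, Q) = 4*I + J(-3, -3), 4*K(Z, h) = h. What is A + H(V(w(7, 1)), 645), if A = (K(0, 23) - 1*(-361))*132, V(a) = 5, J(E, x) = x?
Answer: 49154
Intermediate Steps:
K(Z, h) = h/4
w(I, Q) = -3 + 4*I (w(I, Q) = 4*I - 3 = -3 + 4*I)
A = 48411 (A = ((¼)*23 - 1*(-361))*132 = (23/4 + 361)*132 = (1467/4)*132 = 48411)
A + H(V(w(7, 1)), 645) = 48411 + 743 = 49154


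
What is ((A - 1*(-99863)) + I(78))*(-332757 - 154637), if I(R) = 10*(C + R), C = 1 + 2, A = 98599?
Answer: -97123977168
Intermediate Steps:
C = 3
I(R) = 30 + 10*R (I(R) = 10*(3 + R) = 30 + 10*R)
((A - 1*(-99863)) + I(78))*(-332757 - 154637) = ((98599 - 1*(-99863)) + (30 + 10*78))*(-332757 - 154637) = ((98599 + 99863) + (30 + 780))*(-487394) = (198462 + 810)*(-487394) = 199272*(-487394) = -97123977168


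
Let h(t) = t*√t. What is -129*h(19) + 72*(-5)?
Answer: -360 - 2451*√19 ≈ -11044.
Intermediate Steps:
h(t) = t^(3/2)
-129*h(19) + 72*(-5) = -2451*√19 + 72*(-5) = -2451*√19 - 360 = -360 - 2451*√19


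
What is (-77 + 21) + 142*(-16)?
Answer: -2328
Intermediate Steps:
(-77 + 21) + 142*(-16) = -56 - 2272 = -2328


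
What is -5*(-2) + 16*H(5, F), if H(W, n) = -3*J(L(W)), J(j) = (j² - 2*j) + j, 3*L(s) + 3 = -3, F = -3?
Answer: -278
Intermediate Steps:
L(s) = -2 (L(s) = -1 + (⅓)*(-3) = -1 - 1 = -2)
J(j) = j² - j
H(W, n) = -18 (H(W, n) = -(-6)*(-1 - 2) = -(-6)*(-3) = -3*6 = -18)
-5*(-2) + 16*H(5, F) = -5*(-2) + 16*(-18) = 10 - 288 = -278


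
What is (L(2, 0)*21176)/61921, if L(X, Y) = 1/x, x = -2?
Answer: -10588/61921 ≈ -0.17099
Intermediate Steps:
L(X, Y) = -½ (L(X, Y) = 1/(-2) = -½)
(L(2, 0)*21176)/61921 = -½*21176/61921 = -10588*1/61921 = -10588/61921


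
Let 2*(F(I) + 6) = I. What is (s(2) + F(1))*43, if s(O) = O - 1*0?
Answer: -301/2 ≈ -150.50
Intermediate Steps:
s(O) = O (s(O) = O + 0 = O)
F(I) = -6 + I/2
(s(2) + F(1))*43 = (2 + (-6 + (1/2)*1))*43 = (2 + (-6 + 1/2))*43 = (2 - 11/2)*43 = -7/2*43 = -301/2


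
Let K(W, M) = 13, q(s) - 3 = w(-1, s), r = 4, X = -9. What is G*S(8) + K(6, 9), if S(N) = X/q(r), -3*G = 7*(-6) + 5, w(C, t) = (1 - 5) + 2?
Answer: -98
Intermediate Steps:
w(C, t) = -2 (w(C, t) = -4 + 2 = -2)
q(s) = 1 (q(s) = 3 - 2 = 1)
G = 37/3 (G = -(7*(-6) + 5)/3 = -(-42 + 5)/3 = -⅓*(-37) = 37/3 ≈ 12.333)
S(N) = -9 (S(N) = -9/1 = -9*1 = -9)
G*S(8) + K(6, 9) = (37/3)*(-9) + 13 = -111 + 13 = -98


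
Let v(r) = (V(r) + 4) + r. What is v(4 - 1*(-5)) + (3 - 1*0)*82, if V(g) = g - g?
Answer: 259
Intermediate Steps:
V(g) = 0
v(r) = 4 + r (v(r) = (0 + 4) + r = 4 + r)
v(4 - 1*(-5)) + (3 - 1*0)*82 = (4 + (4 - 1*(-5))) + (3 - 1*0)*82 = (4 + (4 + 5)) + (3 + 0)*82 = (4 + 9) + 3*82 = 13 + 246 = 259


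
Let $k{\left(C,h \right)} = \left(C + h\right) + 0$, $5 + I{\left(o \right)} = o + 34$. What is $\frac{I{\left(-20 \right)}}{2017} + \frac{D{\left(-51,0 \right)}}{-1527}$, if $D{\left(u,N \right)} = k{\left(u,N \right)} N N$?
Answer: $\frac{9}{2017} \approx 0.0044621$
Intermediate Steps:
$I{\left(o \right)} = 29 + o$ ($I{\left(o \right)} = -5 + \left(o + 34\right) = -5 + \left(34 + o\right) = 29 + o$)
$k{\left(C,h \right)} = C + h$
$D{\left(u,N \right)} = N^{2} \left(N + u\right)$ ($D{\left(u,N \right)} = \left(u + N\right) N N = \left(N + u\right) N N = N \left(N + u\right) N = N^{2} \left(N + u\right)$)
$\frac{I{\left(-20 \right)}}{2017} + \frac{D{\left(-51,0 \right)}}{-1527} = \frac{29 - 20}{2017} + \frac{0^{2} \left(0 - 51\right)}{-1527} = 9 \cdot \frac{1}{2017} + 0 \left(-51\right) \left(- \frac{1}{1527}\right) = \frac{9}{2017} + 0 \left(- \frac{1}{1527}\right) = \frac{9}{2017} + 0 = \frac{9}{2017}$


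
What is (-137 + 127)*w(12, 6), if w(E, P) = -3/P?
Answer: 5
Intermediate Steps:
(-137 + 127)*w(12, 6) = (-137 + 127)*(-3/6) = -(-30)/6 = -10*(-½) = 5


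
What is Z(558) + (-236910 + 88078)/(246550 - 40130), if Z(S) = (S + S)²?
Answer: 64271719672/51605 ≈ 1.2455e+6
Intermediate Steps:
Z(S) = 4*S² (Z(S) = (2*S)² = 4*S²)
Z(558) + (-236910 + 88078)/(246550 - 40130) = 4*558² + (-236910 + 88078)/(246550 - 40130) = 4*311364 - 148832/206420 = 1245456 - 148832*1/206420 = 1245456 - 37208/51605 = 64271719672/51605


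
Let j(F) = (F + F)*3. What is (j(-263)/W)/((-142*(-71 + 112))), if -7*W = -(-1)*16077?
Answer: -1841/15600049 ≈ -0.00011801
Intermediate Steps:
W = -16077/7 (W = -(-1)*(-1*16077)/7 = -(-1)*(-16077)/7 = -⅐*16077 = -16077/7 ≈ -2296.7)
j(F) = 6*F (j(F) = (2*F)*3 = 6*F)
(j(-263)/W)/((-142*(-71 + 112))) = ((6*(-263))/(-16077/7))/((-142*(-71 + 112))) = (-1578*(-7/16077))/((-142*41)) = (3682/5359)/(-5822) = (3682/5359)*(-1/5822) = -1841/15600049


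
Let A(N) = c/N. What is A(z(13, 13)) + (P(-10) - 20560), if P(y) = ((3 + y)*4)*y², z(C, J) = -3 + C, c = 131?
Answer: -233469/10 ≈ -23347.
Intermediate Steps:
P(y) = y²*(12 + 4*y) (P(y) = (12 + 4*y)*y² = y²*(12 + 4*y))
A(N) = 131/N
A(z(13, 13)) + (P(-10) - 20560) = 131/(-3 + 13) + (4*(-10)²*(3 - 10) - 20560) = 131/10 + (4*100*(-7) - 20560) = 131*(⅒) + (-2800 - 20560) = 131/10 - 23360 = -233469/10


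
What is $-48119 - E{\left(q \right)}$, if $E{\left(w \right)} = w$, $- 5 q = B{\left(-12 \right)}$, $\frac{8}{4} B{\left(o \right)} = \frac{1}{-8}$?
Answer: $- \frac{3849521}{80} \approx -48119.0$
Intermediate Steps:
$B{\left(o \right)} = - \frac{1}{16}$ ($B{\left(o \right)} = \frac{1}{2 \left(-8\right)} = \frac{1}{2} \left(- \frac{1}{8}\right) = - \frac{1}{16}$)
$q = \frac{1}{80}$ ($q = \left(- \frac{1}{5}\right) \left(- \frac{1}{16}\right) = \frac{1}{80} \approx 0.0125$)
$-48119 - E{\left(q \right)} = -48119 - \frac{1}{80} = - \frac{3849521}{80}$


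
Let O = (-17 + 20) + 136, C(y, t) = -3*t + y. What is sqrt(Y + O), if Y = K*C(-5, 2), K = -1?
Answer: 5*sqrt(6) ≈ 12.247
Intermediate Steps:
C(y, t) = y - 3*t
Y = 11 (Y = -(-5 - 3*2) = -(-5 - 6) = -1*(-11) = 11)
O = 139 (O = 3 + 136 = 139)
sqrt(Y + O) = sqrt(11 + 139) = sqrt(150) = 5*sqrt(6)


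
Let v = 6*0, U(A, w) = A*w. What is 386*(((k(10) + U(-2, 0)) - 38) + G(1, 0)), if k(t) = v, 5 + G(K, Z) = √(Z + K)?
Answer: -16212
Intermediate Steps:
G(K, Z) = -5 + √(K + Z) (G(K, Z) = -5 + √(Z + K) = -5 + √(K + Z))
v = 0
k(t) = 0
386*(((k(10) + U(-2, 0)) - 38) + G(1, 0)) = 386*(((0 - 2*0) - 38) + (-5 + √(1 + 0))) = 386*(((0 + 0) - 38) + (-5 + √1)) = 386*((0 - 38) + (-5 + 1)) = 386*(-38 - 4) = 386*(-42) = -16212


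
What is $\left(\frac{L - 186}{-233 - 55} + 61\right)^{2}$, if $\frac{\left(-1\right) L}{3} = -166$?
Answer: $\frac{516961}{144} \approx 3590.0$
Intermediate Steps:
$L = 498$ ($L = \left(-3\right) \left(-166\right) = 498$)
$\left(\frac{L - 186}{-233 - 55} + 61\right)^{2} = \left(\frac{498 - 186}{-233 - 55} + 61\right)^{2} = \left(\frac{312}{-288} + 61\right)^{2} = \left(312 \left(- \frac{1}{288}\right) + 61\right)^{2} = \left(- \frac{13}{12} + 61\right)^{2} = \left(\frac{719}{12}\right)^{2} = \frac{516961}{144}$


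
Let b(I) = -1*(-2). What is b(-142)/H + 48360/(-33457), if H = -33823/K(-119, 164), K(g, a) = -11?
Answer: -1634944226/1131616111 ≈ -1.4448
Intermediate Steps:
b(I) = 2
H = 33823/11 (H = -33823/(-11) = -33823*(-1/11) = 33823/11 ≈ 3074.8)
b(-142)/H + 48360/(-33457) = 2/(33823/11) + 48360/(-33457) = 2*(11/33823) + 48360*(-1/33457) = 22/33823 - 48360/33457 = -1634944226/1131616111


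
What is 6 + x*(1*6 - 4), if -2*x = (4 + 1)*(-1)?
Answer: 11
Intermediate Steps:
x = 5/2 (x = -(4 + 1)*(-1)/2 = -5*(-1)/2 = -1/2*(-5) = 5/2 ≈ 2.5000)
6 + x*(1*6 - 4) = 6 + 5*(1*6 - 4)/2 = 6 + 5*(6 - 4)/2 = 6 + (5/2)*2 = 6 + 5 = 11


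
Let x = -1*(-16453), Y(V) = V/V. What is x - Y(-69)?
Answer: 16452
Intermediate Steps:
Y(V) = 1
x = 16453
x - Y(-69) = 16453 - 1*1 = 16453 - 1 = 16452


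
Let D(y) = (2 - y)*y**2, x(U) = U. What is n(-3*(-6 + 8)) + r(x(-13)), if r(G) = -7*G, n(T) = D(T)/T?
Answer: 43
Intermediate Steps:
D(y) = y**2*(2 - y)
n(T) = T*(2 - T) (n(T) = (T**2*(2 - T))/T = T*(2 - T))
n(-3*(-6 + 8)) + r(x(-13)) = (-3*(-6 + 8))*(2 - (-3)*(-6 + 8)) - 7*(-13) = (-3*2)*(2 - (-3)*2) + 91 = -6*(2 - 1*(-6)) + 91 = -6*(2 + 6) + 91 = -6*8 + 91 = -48 + 91 = 43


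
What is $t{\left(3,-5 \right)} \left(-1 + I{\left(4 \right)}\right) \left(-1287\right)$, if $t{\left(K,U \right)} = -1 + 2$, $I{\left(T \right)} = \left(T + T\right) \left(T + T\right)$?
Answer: $-81081$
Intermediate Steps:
$I{\left(T \right)} = 4 T^{2}$ ($I{\left(T \right)} = 2 T 2 T = 4 T^{2}$)
$t{\left(K,U \right)} = 1$
$t{\left(3,-5 \right)} \left(-1 + I{\left(4 \right)}\right) \left(-1287\right) = 1 \left(-1 + 4 \cdot 4^{2}\right) \left(-1287\right) = 1 \left(-1 + 4 \cdot 16\right) \left(-1287\right) = 1 \left(-1 + 64\right) \left(-1287\right) = 1 \cdot 63 \left(-1287\right) = 63 \left(-1287\right) = -81081$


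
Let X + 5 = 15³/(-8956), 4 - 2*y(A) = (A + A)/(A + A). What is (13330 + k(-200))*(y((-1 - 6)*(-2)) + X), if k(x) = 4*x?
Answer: -217527065/4478 ≈ -48577.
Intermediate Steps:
y(A) = 3/2 (y(A) = 2 - (A + A)/(2*(A + A)) = 2 - 2*A/(2*(2*A)) = 2 - 2*A*1/(2*A)/2 = 2 - ½*1 = 2 - ½ = 3/2)
X = -48155/8956 (X = -5 + 15³/(-8956) = -5 + 3375*(-1/8956) = -5 - 3375/8956 = -48155/8956 ≈ -5.3768)
(13330 + k(-200))*(y((-1 - 6)*(-2)) + X) = (13330 + 4*(-200))*(3/2 - 48155/8956) = (13330 - 800)*(-34721/8956) = 12530*(-34721/8956) = -217527065/4478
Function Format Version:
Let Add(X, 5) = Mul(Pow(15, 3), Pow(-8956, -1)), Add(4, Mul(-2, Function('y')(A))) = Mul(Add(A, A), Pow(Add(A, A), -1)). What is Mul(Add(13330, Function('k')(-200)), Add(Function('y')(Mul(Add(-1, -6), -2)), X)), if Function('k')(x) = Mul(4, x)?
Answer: Rational(-217527065, 4478) ≈ -48577.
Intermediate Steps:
Function('y')(A) = Rational(3, 2) (Function('y')(A) = Add(2, Mul(Rational(-1, 2), Mul(Add(A, A), Pow(Add(A, A), -1)))) = Add(2, Mul(Rational(-1, 2), Mul(Mul(2, A), Pow(Mul(2, A), -1)))) = Add(2, Mul(Rational(-1, 2), Mul(Mul(2, A), Mul(Rational(1, 2), Pow(A, -1))))) = Add(2, Mul(Rational(-1, 2), 1)) = Add(2, Rational(-1, 2)) = Rational(3, 2))
X = Rational(-48155, 8956) (X = Add(-5, Mul(Pow(15, 3), Pow(-8956, -1))) = Add(-5, Mul(3375, Rational(-1, 8956))) = Add(-5, Rational(-3375, 8956)) = Rational(-48155, 8956) ≈ -5.3768)
Mul(Add(13330, Function('k')(-200)), Add(Function('y')(Mul(Add(-1, -6), -2)), X)) = Mul(Add(13330, Mul(4, -200)), Add(Rational(3, 2), Rational(-48155, 8956))) = Mul(Add(13330, -800), Rational(-34721, 8956)) = Mul(12530, Rational(-34721, 8956)) = Rational(-217527065, 4478)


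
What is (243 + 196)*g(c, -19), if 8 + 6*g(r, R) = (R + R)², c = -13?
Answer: 315202/3 ≈ 1.0507e+5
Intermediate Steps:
g(r, R) = -4/3 + 2*R²/3 (g(r, R) = -4/3 + (R + R)²/6 = -4/3 + (2*R)²/6 = -4/3 + (4*R²)/6 = -4/3 + 2*R²/3)
(243 + 196)*g(c, -19) = (243 + 196)*(-4/3 + (⅔)*(-19)²) = 439*(-4/3 + (⅔)*361) = 439*(-4/3 + 722/3) = 439*(718/3) = 315202/3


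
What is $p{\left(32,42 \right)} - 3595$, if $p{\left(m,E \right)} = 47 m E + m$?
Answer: $59605$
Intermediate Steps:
$p{\left(m,E \right)} = m + 47 E m$ ($p{\left(m,E \right)} = 47 E m + m = m + 47 E m$)
$p{\left(32,42 \right)} - 3595 = 32 \left(1 + 47 \cdot 42\right) - 3595 = 32 \left(1 + 1974\right) - 3595 = 32 \cdot 1975 - 3595 = 63200 - 3595 = 59605$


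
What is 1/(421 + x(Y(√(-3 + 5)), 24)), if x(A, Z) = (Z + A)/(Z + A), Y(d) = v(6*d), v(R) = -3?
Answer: 1/422 ≈ 0.0023697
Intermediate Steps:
Y(d) = -3
x(A, Z) = 1 (x(A, Z) = (A + Z)/(A + Z) = 1)
1/(421 + x(Y(√(-3 + 5)), 24)) = 1/(421 + 1) = 1/422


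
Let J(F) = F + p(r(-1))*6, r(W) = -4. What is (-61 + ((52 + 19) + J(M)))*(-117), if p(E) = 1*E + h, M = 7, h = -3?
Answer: 2925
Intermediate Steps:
p(E) = -3 + E (p(E) = 1*E - 3 = E - 3 = -3 + E)
J(F) = -42 + F (J(F) = F + (-3 - 4)*6 = F - 7*6 = F - 42 = -42 + F)
(-61 + ((52 + 19) + J(M)))*(-117) = (-61 + ((52 + 19) + (-42 + 7)))*(-117) = (-61 + (71 - 35))*(-117) = (-61 + 36)*(-117) = -25*(-117) = 2925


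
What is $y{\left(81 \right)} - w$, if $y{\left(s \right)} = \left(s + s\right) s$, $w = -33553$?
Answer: $46675$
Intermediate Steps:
$y{\left(s \right)} = 2 s^{2}$ ($y{\left(s \right)} = 2 s s = 2 s^{2}$)
$y{\left(81 \right)} - w = 2 \cdot 81^{2} - -33553 = 2 \cdot 6561 + 33553 = 13122 + 33553 = 46675$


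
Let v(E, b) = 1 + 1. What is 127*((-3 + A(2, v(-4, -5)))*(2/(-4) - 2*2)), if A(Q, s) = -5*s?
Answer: 14859/2 ≈ 7429.5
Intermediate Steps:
v(E, b) = 2
127*((-3 + A(2, v(-4, -5)))*(2/(-4) - 2*2)) = 127*((-3 - 5*2)*(2/(-4) - 2*2)) = 127*((-3 - 10)*(2*(-1/4) - 4)) = 127*(-13*(-1/2 - 4)) = 127*(-13*(-9/2)) = 127*(117/2) = 14859/2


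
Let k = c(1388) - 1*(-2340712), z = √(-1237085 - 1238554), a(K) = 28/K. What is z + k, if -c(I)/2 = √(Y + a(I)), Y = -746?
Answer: 2340712 + 3*I*√275071 - 2*I*√89822685/347 ≈ 2.3407e+6 + 1518.8*I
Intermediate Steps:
c(I) = -2*√(-746 + 28/I)
z = 3*I*√275071 (z = √(-2475639) = 3*I*√275071 ≈ 1573.4*I)
k = 2340712 - 2*I*√89822685/347 (k = -2*√(-746 + 28/1388) - 1*(-2340712) = -2*√(-746 + 28*(1/1388)) + 2340712 = -2*√(-746 + 7/347) + 2340712 = -2*I*√89822685/347 + 2340712 = 2340712 - 2*I*√89822685/347 ≈ 2.3407e+6 - 54.625*I)
z + k = 3*I*√275071 + (2340712 - 2*I*√89822685/347) = 2340712 + 3*I*√275071 - 2*I*√89822685/347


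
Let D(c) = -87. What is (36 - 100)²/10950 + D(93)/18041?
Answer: 36471643/98774475 ≈ 0.36924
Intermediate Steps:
(36 - 100)²/10950 + D(93)/18041 = (36 - 100)²/10950 - 87/18041 = (-64)²*(1/10950) - 87*1/18041 = 4096*(1/10950) - 87/18041 = 2048/5475 - 87/18041 = 36471643/98774475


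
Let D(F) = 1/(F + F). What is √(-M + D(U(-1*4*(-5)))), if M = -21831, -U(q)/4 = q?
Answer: √34929590/40 ≈ 147.75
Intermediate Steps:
U(q) = -4*q
D(F) = 1/(2*F)
√(-M + D(U(-1*4*(-5)))) = √(-1*(-21831) + 1/(2*((-4*(-1*4)*(-5))))) = √(21831 + 1/(2*((-(-16)*(-5))))) = √(21831 + 1/(2*((-4*20)))) = √(21831 + (½)/(-80)) = √(21831 + (½)*(-1/80)) = √(21831 - 1/160) = √(3492959/160) = √34929590/40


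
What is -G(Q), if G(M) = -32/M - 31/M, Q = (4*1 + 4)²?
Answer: 63/64 ≈ 0.98438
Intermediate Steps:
Q = 64 (Q = (4 + 4)² = 8² = 64)
G(M) = -63/M
-G(Q) = -(-63)/64 = -1*(-63/64) = 63/64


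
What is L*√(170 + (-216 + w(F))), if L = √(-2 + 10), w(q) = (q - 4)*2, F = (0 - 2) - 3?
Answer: 16*I*√2 ≈ 22.627*I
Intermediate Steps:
F = -5 (F = -2 - 3 = -5)
w(q) = -8 + 2*q (w(q) = (-4 + q)*2 = -8 + 2*q)
L = 2*√2 (L = √8 = 2*√2 ≈ 2.8284)
L*√(170 + (-216 + w(F))) = (2*√2)*√(170 + (-216 + (-8 + 2*(-5)))) = (2*√2)*√(170 + (-216 + (-8 - 10))) = (2*√2)*√(170 + (-216 - 18)) = (2*√2)*√(170 - 234) = (2*√2)*√(-64) = (2*√2)*(8*I) = 16*I*√2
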